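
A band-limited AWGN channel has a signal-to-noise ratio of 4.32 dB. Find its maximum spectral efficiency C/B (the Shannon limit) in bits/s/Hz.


SNR_linear = 10^(4.32/10) = 2.704; C/B = log2(1 + SNR_linear) = log2(1 + 2.704) = 1.8891

1.8891 bits/s/Hz


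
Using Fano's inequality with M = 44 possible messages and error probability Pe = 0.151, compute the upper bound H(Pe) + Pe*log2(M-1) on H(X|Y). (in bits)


H(Pe) = -Pe*log2(Pe) - (1-Pe)*log2(1-Pe) = -0.151*log2(0.151) - 0.849*log2(0.849) = 0.411834 + 0.200503 = 0.6123. Pe*log2(M-1) = 0.151*log2(43) = 0.819366. Bound = H(Pe) + Pe*log2(M-1) = 0.411834 + 0.200503 + 0.819366 = 1.4317

1.4317 bits


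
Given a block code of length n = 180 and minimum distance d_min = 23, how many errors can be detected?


Detection capability = d_min - 1 = 23 - 1 = 22

22 errors


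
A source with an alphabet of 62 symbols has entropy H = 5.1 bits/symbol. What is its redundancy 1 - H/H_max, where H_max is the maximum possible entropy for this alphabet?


H_max = log2(K) = log2(62) = 5.9542 bits/symbol. Redundancy = 1 - H/H_max = 1 - 5.1/5.9542 = 1 - 0.8565 = 0.1435

0.1435


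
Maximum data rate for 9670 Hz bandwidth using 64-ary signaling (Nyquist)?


Rate = 2 * B * log2(M) = 2 * 9670 * 6.0 = 116040.0

116040.0 bps


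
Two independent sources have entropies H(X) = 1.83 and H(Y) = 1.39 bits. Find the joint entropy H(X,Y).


For independent variables, H(X,Y) = H(X) + H(Y) = 1.83 + 1.39 = 3.22

3.22 bits


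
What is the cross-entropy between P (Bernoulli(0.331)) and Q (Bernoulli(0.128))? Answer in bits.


H(P,Q) = -p*log2(q) - (1-p)*log2(1-q). -0.331*log2(0.128) = 0.981675; -0.669*log2(0.872) = 0.132194. H(P,Q) = 0.981675 + 0.132194 = 1.1139

1.1139 bits


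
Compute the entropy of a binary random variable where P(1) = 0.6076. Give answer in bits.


H = -p*log2(p) - (1-p)*log2(1-p). -0.6076*log2(0.6076) = 0.436747; -0.3924*log2(0.3924) = 0.529584. H = 0.436747 + 0.529584 = 0.9663

0.9663 bits


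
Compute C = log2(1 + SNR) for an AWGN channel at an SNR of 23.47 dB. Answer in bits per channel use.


SNR_linear = 10^(23.47/10) = 222.331; C = log2(1 + SNR_linear) = log2(1 + 222.331) = 7.803

7.803 bits/channel use


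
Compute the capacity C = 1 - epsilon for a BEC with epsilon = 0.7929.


C = 1 - epsilon = 1 - 0.7929 = 0.2071

0.2071 bits


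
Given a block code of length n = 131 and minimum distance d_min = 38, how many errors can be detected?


Detection capability = d_min - 1 = 38 - 1 = 37

37 errors


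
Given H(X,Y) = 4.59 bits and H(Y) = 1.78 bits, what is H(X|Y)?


H(X|Y) = H(X,Y) - H(Y) = 4.59 - 1.78 = 2.81

2.81 bits


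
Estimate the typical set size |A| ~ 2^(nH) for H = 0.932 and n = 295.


log2|A_typical| = nH = 295 * 0.932 = 274.94, so |A_typical| ~ 2^274.94 = 5.824e+82

5.824e+82


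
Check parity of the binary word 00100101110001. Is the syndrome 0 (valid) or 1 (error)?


Syndrome = XOR of all bits = 0 XOR 0 XOR 1 XOR 0 XOR 0 XOR 1 XOR 0 XOR 1 XOR 1 XOR 1 XOR 0 XOR 0 XOR 0 XOR 1 = 0

0


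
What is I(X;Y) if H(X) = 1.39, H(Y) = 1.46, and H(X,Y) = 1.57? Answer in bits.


I(X;Y) = H(X) + H(Y) - H(X,Y) = 1.39 + 1.46 - 1.57 = 1.28

1.28 bits


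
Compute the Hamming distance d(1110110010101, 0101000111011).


Count differing positions: ^ . ^ ^ ^ ^ . ^ . ^ ^ ^ . = 9 differences

9


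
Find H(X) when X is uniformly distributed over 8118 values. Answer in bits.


H = log2(n) = log2(8118) = 12.9869

12.9869 bits


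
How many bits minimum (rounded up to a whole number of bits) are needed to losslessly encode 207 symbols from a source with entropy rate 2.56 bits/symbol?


Minimum bits >= n * H = 207 * 2.56 = 529.92, rounded up to a whole number of bits = 530

530 bits


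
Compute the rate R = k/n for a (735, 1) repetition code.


Rate = k/n = 1/735

1/735


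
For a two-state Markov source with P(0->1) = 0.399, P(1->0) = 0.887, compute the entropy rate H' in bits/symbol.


Stationary distribution: pi_0 = p10/(p01+p10) = 0.6897, pi_1 = 0.3103. Entropy rate H' = pi_0*H(p01) + pi_1*H(p10) = 0.6897*0.9704 + 0.3103*0.5089 = 0.8272

0.8272 bits/symbol


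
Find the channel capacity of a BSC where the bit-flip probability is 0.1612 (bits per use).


H(p) = -p*log2(p) - (1-p)*log2(1-p) = -0.1612*log2(0.1612) - 0.8388*log2(0.8388) = 0.424452 + 0.212721 = 0.6372. C = 1 - H(p) = 1 - 0.6372 = 0.3628

0.3628 bits


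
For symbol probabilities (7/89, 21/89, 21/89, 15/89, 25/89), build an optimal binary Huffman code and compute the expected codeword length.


Huffman construction (repeatedly merge the two least-probable nodes; each merge adds 1 bit to every symbol beneath it): 7/89 + 15/89 = 22/89; 21/89 + 21/89 = 42/89; 22/89 + 25/89 = 47/89; 42/89 + 47/89 = 1. Resulting codeword lengths (in the order the probabilities were given): (3, 2, 2, 3, 2). L_avg = sum(p_i * l_i) = 7/89*3 + 21/89*2 + 21/89*2 + 15/89*3 + 25/89*2 = 200/89 = 2.2472

2.2472 bits


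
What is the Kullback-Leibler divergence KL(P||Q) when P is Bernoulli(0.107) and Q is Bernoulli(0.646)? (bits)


KL = p*log2(p/q) + (1-p)*log2((1-p)/(1-q)) = 0.107*log2(0.107/0.646) + 0.893*log2(0.893/0.354) = 0.9145

0.9145 bits


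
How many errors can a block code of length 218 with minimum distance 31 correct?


Correction capability = floor((d-1)/2) = floor((31-1)/2) = 15

15 errors


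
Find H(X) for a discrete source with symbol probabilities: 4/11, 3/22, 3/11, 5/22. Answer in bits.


H = -sum(p_i * log2(p_i)). Terms: -(4/11)*log2(4/11) = 0.530702; -(3/22)*log2(3/22) = 0.391973; -(3/11)*log2(3/11) = 0.511219; -(5/22)*log2(5/22) = 0.485796. H = 0.530702 + 0.391973 + 0.511219 + 0.485796 = 1.9197

1.9197 bits


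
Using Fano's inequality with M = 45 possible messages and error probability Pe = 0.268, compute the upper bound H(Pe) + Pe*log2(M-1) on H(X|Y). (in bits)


H(Pe) = -Pe*log2(Pe) - (1-Pe)*log2(1-Pe) = -0.268*log2(0.268) - 0.732*log2(0.732) = 0.509118 + 0.329462 = 0.8386. Pe*log2(M-1) = 0.268*log2(44) = 1.463128. Bound = H(Pe) + Pe*log2(M-1) = 0.509118 + 0.329462 + 1.463128 = 2.3017

2.3017 bits


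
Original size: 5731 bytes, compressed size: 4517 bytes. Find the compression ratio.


Ratio = original / compressed = 5731 / 4517 = 1.2688

1.2688


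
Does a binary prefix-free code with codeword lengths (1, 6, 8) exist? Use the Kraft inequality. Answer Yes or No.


Kraft sum = sum(2^(-l_i)) = 0.5195, need <= 1. Result: satisfied (a binary prefix-free code with these lengths exists)

Yes


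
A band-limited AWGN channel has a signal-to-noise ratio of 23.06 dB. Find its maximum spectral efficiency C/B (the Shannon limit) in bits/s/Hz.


SNR_linear = 10^(23.06/10) = 202.3019; C/B = log2(1 + SNR_linear) = log2(1 + 202.3019) = 7.6675

7.6675 bits/s/Hz


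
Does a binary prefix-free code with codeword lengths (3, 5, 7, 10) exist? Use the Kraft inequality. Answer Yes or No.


Kraft sum = sum(2^(-l_i)) = 0.165, need <= 1. Result: satisfied (a binary prefix-free code with these lengths exists)

Yes


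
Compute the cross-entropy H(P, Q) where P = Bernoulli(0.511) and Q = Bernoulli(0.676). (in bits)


H(P,Q) = -p*log2(q) - (1-p)*log2(1-q). -0.511*log2(0.676) = 0.288666; -0.489*log2(0.324) = 0.795082. H(P,Q) = 0.288666 + 0.795082 = 1.0837

1.0837 bits


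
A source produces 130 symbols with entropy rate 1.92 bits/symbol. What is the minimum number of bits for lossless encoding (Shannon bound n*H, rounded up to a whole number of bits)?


Minimum bits >= n * H = 130 * 1.92 = 249.6, rounded up to a whole number of bits = 250

250 bits


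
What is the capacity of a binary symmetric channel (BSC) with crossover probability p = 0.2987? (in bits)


H(p) = -p*log2(p) - (1-p)*log2(1-p) = -0.2987*log2(0.2987) - 0.7013*log2(0.7013) = 0.520703 + 0.358993 = 0.8797. C = 1 - H(p) = 1 - 0.8797 = 0.1203

0.1203 bits


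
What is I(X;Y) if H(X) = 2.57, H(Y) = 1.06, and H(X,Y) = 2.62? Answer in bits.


I(X;Y) = H(X) + H(Y) - H(X,Y) = 2.57 + 1.06 - 2.62 = 1.01

1.01 bits


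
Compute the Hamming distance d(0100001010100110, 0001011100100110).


Count differing positions: . ^ . ^ . ^ . ^ ^ . . . . . . . = 5 differences

5


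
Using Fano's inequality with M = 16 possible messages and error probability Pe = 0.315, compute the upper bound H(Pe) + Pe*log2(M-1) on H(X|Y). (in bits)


H(Pe) = -Pe*log2(Pe) - (1-Pe)*log2(1-Pe) = -0.315*log2(0.315) - 0.685*log2(0.685) = 0.524972 + 0.373890 = 0.8989. Pe*log2(M-1) = 0.315*log2(15) = 1.230671. Bound = H(Pe) + Pe*log2(M-1) = 0.524972 + 0.373890 + 1.230671 = 2.1295

2.1295 bits


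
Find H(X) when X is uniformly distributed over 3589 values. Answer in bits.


H = log2(n) = log2(3589) = 11.8094

11.8094 bits


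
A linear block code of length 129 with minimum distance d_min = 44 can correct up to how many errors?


Correction capability = floor((d-1)/2) = floor((44-1)/2) = 21

21 errors


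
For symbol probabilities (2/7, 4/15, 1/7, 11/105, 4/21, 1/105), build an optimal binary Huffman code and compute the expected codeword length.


Huffman construction (repeatedly merge the two least-probable nodes; each merge adds 1 bit to every symbol beneath it): 1/105 + 11/105 = 4/35; 4/35 + 1/7 = 9/35; 4/21 + 9/35 = 47/105; 4/15 + 2/7 = 58/105; 47/105 + 58/105 = 1. Resulting codeword lengths (in the order the probabilities were given): (2, 2, 3, 4, 2, 4). L_avg = sum(p_i * l_i) = 2/7*2 + 4/15*2 + 1/7*3 + 11/105*4 + 4/21*2 + 1/105*4 = 83/35 = 2.3714

2.3714 bits


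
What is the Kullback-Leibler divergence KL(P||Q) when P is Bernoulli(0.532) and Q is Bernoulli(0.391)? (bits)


KL = p*log2(p/q) + (1-p)*log2((1-p)/(1-q)) = 0.532*log2(0.532/0.391) + 0.468*log2(0.468/0.609) = 0.0585

0.0585 bits


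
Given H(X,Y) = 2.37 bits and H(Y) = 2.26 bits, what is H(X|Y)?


H(X|Y) = H(X,Y) - H(Y) = 2.37 - 2.26 = 0.11

0.11 bits


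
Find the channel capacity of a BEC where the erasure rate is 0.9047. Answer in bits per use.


C = 1 - epsilon = 1 - 0.9047 = 0.0953

0.0953 bits


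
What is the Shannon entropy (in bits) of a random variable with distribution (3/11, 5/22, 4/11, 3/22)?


H = -sum(p_i * log2(p_i)). Terms: -(3/11)*log2(3/11) = 0.511219; -(5/22)*log2(5/22) = 0.485796; -(4/11)*log2(4/11) = 0.530702; -(3/22)*log2(3/22) = 0.391973. H = 0.511219 + 0.485796 + 0.530702 + 0.391973 = 1.9197

1.9197 bits


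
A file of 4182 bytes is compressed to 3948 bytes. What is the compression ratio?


Ratio = original / compressed = 4182 / 3948 = 1.0593

1.0593


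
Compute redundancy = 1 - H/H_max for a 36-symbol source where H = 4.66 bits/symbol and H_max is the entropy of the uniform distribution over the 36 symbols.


H_max = log2(K) = log2(36) = 5.1699 bits/symbol. Redundancy = 1 - H/H_max = 1 - 4.66/5.1699 = 1 - 0.9014 = 0.0986

0.0986


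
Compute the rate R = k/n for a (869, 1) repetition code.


Rate = k/n = 1/869

1/869


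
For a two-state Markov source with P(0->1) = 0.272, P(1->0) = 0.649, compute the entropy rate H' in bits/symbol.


Stationary distribution: pi_0 = p10/(p01+p10) = 0.7047, pi_1 = 0.2953. Entropy rate H' = pi_0*H(p01) + pi_1*H(p10) = 0.7047*0.8443 + 0.2953*0.935 = 0.8711

0.8711 bits/symbol


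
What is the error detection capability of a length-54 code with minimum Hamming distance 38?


Detection capability = d_min - 1 = 38 - 1 = 37

37 errors


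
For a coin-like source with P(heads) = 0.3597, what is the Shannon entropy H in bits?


H = -p*log2(p) - (1-p)*log2(1-p). -0.3597*log2(0.3597) = 0.530606; -0.6403*log2(0.6403) = 0.411828. H = 0.530606 + 0.411828 = 0.9424

0.9424 bits


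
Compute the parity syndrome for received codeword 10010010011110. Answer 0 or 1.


Syndrome = XOR of all bits = 1 XOR 0 XOR 0 XOR 1 XOR 0 XOR 0 XOR 1 XOR 0 XOR 0 XOR 1 XOR 1 XOR 1 XOR 1 XOR 0 = 1

1


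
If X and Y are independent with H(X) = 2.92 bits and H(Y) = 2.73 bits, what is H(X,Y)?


For independent variables, H(X,Y) = H(X) + H(Y) = 2.92 + 2.73 = 5.65

5.65 bits


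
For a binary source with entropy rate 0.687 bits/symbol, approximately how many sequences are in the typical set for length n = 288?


log2|A_typical| = nH = 288 * 0.687 = 197.856, so |A_typical| ~ 2^197.856 = 3.636e+59

3.636e+59


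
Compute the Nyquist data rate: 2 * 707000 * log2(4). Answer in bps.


Rate = 2 * B * log2(M) = 2 * 707000 * 2.0 = 2828000.0

2828000.0 bps


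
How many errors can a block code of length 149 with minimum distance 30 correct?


Correction capability = floor((d-1)/2) = floor((30-1)/2) = 14

14 errors


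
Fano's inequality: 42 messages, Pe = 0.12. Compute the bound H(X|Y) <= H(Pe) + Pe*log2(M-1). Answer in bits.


H(Pe) = -Pe*log2(Pe) - (1-Pe)*log2(1-Pe) = -0.12*log2(0.12) - 0.88*log2(0.88) = 0.367067 + 0.162294 = 0.5294. Pe*log2(M-1) = 0.12*log2(41) = 0.642906. Bound = H(Pe) + Pe*log2(M-1) = 0.367067 + 0.162294 + 0.642906 = 1.1723

1.1723 bits


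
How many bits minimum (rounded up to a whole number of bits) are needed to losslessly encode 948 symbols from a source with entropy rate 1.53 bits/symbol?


Minimum bits >= n * H = 948 * 1.53 = 1450.44, rounded up to a whole number of bits = 1451

1451 bits


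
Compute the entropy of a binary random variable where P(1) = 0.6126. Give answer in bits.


H = -p*log2(p) - (1-p)*log2(1-p). -0.6126*log2(0.6126) = 0.433098; -0.3874*log2(0.3874) = 0.530004. H = 0.433098 + 0.530004 = 0.9631

0.9631 bits


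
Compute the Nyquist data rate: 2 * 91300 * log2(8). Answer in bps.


Rate = 2 * B * log2(M) = 2 * 91300 * 3.0 = 547800.0

547800.0 bps


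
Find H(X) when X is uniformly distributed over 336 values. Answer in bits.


H = log2(n) = log2(336) = 8.3923

8.3923 bits


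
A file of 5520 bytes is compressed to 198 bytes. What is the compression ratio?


Ratio = original / compressed = 5520 / 198 = 27.8788

27.8788


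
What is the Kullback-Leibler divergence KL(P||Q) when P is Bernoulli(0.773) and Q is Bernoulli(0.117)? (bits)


KL = p*log2(p/q) + (1-p)*log2((1-p)/(1-q)) = 0.773*log2(0.773/0.117) + 0.227*log2(0.227/0.883) = 1.6608

1.6608 bits


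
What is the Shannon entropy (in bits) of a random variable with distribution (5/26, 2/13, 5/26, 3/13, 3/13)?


H = -sum(p_i * log2(p_i)). Terms: -(5/26)*log2(5/26) = 0.457406; -(2/13)*log2(2/13) = 0.415452; -(5/26)*log2(5/26) = 0.457406; -(3/13)*log2(3/13) = 0.488187; -(3/13)*log2(3/13) = 0.488187. H = 0.457406 + 0.415452 + 0.457406 + 0.488187 + 0.488187 = 2.3066

2.3066 bits


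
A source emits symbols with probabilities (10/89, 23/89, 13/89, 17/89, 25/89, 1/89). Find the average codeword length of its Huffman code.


Huffman construction (repeatedly merge the two least-probable nodes; each merge adds 1 bit to every symbol beneath it): 1/89 + 10/89 = 11/89; 11/89 + 13/89 = 24/89; 17/89 + 23/89 = 40/89; 24/89 + 25/89 = 49/89; 40/89 + 49/89 = 1. Resulting codeword lengths (in the order the probabilities were given): (4, 2, 3, 2, 2, 4). L_avg = sum(p_i * l_i) = 10/89*4 + 23/89*2 + 13/89*3 + 17/89*2 + 25/89*2 + 1/89*4 = 213/89 = 2.3933

2.3933 bits


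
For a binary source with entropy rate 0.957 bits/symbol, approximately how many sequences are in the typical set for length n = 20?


log2|A_typical| = nH = 20 * 0.957 = 19.14, so |A_typical| ~ 2^19.14 = 5.777e+05

5.777e+05


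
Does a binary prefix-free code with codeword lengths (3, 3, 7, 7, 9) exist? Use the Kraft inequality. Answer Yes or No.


Kraft sum = sum(2^(-l_i)) = 0.2676, need <= 1. Result: satisfied (a binary prefix-free code with these lengths exists)

Yes


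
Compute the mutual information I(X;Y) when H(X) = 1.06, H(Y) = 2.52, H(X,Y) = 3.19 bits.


I(X;Y) = H(X) + H(Y) - H(X,Y) = 1.06 + 2.52 - 3.19 = 0.39

0.39 bits


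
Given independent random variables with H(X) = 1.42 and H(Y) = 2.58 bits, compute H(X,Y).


For independent variables, H(X,Y) = H(X) + H(Y) = 1.42 + 2.58 = 4.0

4.0 bits


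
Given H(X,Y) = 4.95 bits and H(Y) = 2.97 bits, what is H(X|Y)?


H(X|Y) = H(X,Y) - H(Y) = 4.95 - 2.97 = 1.98

1.98 bits


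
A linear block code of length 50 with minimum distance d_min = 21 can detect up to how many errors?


Detection capability = d_min - 1 = 21 - 1 = 20

20 errors


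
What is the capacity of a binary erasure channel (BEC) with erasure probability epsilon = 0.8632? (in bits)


C = 1 - epsilon = 1 - 0.8632 = 0.1368

0.1368 bits


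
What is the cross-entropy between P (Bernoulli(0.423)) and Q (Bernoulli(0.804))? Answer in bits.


H(P,Q) = -p*log2(q) - (1-p)*log2(1-q). -0.423*log2(0.804) = 0.133132; -0.577*log2(0.196) = 1.356570. H(P,Q) = 0.133132 + 1.356570 = 1.4897

1.4897 bits


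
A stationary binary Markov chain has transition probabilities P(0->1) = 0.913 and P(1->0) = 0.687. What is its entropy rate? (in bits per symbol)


Stationary distribution: pi_0 = p10/(p01+p10) = 0.4294, pi_1 = 0.5706. Entropy rate H' = pi_0*H(p01) + pi_1*H(p10) = 0.4294*0.4264 + 0.5706*0.8966 = 0.6947

0.6947 bits/symbol


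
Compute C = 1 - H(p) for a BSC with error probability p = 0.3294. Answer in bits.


H(p) = -p*log2(p) - (1-p)*log2(1-p) = -0.3294*log2(0.3294) - 0.6706*log2(0.6706) = 0.527728 + 0.386585 = 0.9143. C = 1 - H(p) = 1 - 0.9143 = 0.0857

0.0857 bits


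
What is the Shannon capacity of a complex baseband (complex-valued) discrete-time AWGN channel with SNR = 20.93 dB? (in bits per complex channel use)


SNR_linear = 10^(20.93/10) = 123.8797; C = log2(1 + SNR_linear) = log2(1 + 123.8797) = 6.9644

6.9644 bits/channel use


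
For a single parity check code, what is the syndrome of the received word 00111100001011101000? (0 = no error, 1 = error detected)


Syndrome = XOR of all bits = 0 XOR 0 XOR 1 XOR 1 XOR 1 XOR 1 XOR 0 XOR 0 XOR 0 XOR 0 XOR 1 XOR 0 XOR 1 XOR 1 XOR 1 XOR 0 XOR 1 XOR 0 XOR 0 XOR 0 = 1

1


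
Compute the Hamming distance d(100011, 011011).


Count differing positions: ^ ^ ^ . . . = 3 differences

3


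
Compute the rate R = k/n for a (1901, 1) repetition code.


Rate = k/n = 1/1901

1/1901


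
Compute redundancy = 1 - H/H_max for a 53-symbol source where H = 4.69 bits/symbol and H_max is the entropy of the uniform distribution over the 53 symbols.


H_max = log2(K) = log2(53) = 5.7279 bits/symbol. Redundancy = 1 - H/H_max = 1 - 4.69/5.7279 = 1 - 0.8188 = 0.1812

0.1812


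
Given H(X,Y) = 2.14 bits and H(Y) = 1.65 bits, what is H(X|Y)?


H(X|Y) = H(X,Y) - H(Y) = 2.14 - 1.65 = 0.49

0.49 bits


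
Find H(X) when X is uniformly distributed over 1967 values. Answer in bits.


H = log2(n) = log2(1967) = 10.9418

10.9418 bits


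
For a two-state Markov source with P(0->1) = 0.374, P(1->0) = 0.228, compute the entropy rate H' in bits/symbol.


Stationary distribution: pi_0 = p10/(p01+p10) = 0.3787, pi_1 = 0.6213. Entropy rate H' = pi_0*H(p01) + pi_1*H(p10) = 0.3787*0.9537 + 0.6213*0.7745 = 0.8424

0.8424 bits/symbol


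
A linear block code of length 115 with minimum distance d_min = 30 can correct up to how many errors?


Correction capability = floor((d-1)/2) = floor((30-1)/2) = 14

14 errors


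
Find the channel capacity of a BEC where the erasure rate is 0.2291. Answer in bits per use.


C = 1 - epsilon = 1 - 0.2291 = 0.7709

0.7709 bits


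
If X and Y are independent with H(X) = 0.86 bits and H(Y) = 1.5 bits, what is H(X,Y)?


For independent variables, H(X,Y) = H(X) + H(Y) = 0.86 + 1.5 = 2.36

2.36 bits


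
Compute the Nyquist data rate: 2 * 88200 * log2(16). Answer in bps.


Rate = 2 * B * log2(M) = 2 * 88200 * 4.0 = 705600.0

705600.0 bps


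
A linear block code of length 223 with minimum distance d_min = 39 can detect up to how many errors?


Detection capability = d_min - 1 = 39 - 1 = 38

38 errors


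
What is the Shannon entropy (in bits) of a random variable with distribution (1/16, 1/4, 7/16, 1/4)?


H = -sum(p_i * log2(p_i)). Terms: -(1/16)*log2(1/16) = 0.250000; -(1/4)*log2(1/4) = 0.500000; -(7/16)*log2(7/16) = 0.521782; -(1/4)*log2(1/4) = 0.500000. H = 0.250000 + 0.500000 + 0.521782 + 0.500000 = 1.7718

1.7718 bits


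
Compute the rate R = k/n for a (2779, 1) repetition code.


Rate = k/n = 1/2779

1/2779


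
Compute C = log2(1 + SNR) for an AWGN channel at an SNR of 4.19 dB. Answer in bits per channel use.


SNR_linear = 10^(4.19/10) = 2.6242; C = log2(1 + SNR_linear) = log2(1 + 2.6242) = 1.8577

1.8577 bits/channel use


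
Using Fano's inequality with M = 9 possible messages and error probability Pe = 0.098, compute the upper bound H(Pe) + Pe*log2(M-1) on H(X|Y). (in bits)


H(Pe) = -Pe*log2(Pe) - (1-Pe)*log2(1-Pe) = -0.098*log2(0.098) - 0.902*log2(0.902) = 0.328405 + 0.134218 = 0.4626. Pe*log2(M-1) = 0.098*log2(8) = 0.294000. Bound = H(Pe) + Pe*log2(M-1) = 0.328405 + 0.134218 + 0.294000 = 0.7566

0.7566 bits


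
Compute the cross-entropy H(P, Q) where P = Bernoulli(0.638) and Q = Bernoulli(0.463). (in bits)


H(P,Q) = -p*log2(q) - (1-p)*log2(1-q). -0.638*log2(0.463) = 0.708764; -0.362*log2(0.537) = 0.324716. H(P,Q) = 0.708764 + 0.324716 = 1.0335

1.0335 bits


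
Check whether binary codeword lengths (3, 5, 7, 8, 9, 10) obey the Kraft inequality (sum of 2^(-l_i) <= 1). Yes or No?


Kraft sum = sum(2^(-l_i)) = 0.1709, need <= 1. Result: satisfied (a binary prefix-free code with these lengths exists)

Yes


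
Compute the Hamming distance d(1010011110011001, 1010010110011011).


Count differing positions: . . . . . . ^ . . . . . . . ^ . = 2 differences

2


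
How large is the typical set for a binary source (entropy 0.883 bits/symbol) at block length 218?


log2|A_typical| = nH = 218 * 0.883 = 192.494, so |A_typical| ~ 2^192.494 = 8.840e+57

8.840e+57


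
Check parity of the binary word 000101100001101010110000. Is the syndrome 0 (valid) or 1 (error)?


Syndrome = XOR of all bits = 0 XOR 0 XOR 0 XOR 1 XOR 0 XOR 1 XOR 1 XOR 0 XOR 0 XOR 0 XOR 0 XOR 1 XOR 1 XOR 0 XOR 1 XOR 0 XOR 1 XOR 0 XOR 1 XOR 1 XOR 0 XOR 0 XOR 0 XOR 0 = 1

1


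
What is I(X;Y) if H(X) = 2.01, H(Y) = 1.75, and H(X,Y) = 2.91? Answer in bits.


I(X;Y) = H(X) + H(Y) - H(X,Y) = 2.01 + 1.75 - 2.91 = 0.85

0.85 bits


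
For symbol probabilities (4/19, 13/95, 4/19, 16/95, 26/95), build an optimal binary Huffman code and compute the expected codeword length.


Huffman construction (repeatedly merge the two least-probable nodes; each merge adds 1 bit to every symbol beneath it): 13/95 + 16/95 = 29/95; 4/19 + 4/19 = 8/19; 26/95 + 29/95 = 11/19; 8/19 + 11/19 = 1. Resulting codeword lengths (in the order the probabilities were given): (2, 3, 2, 3, 2). L_avg = sum(p_i * l_i) = 4/19*2 + 13/95*3 + 4/19*2 + 16/95*3 + 26/95*2 = 219/95 = 2.3053

2.3053 bits


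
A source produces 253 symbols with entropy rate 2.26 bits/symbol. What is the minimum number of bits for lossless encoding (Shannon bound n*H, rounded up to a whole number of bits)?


Minimum bits >= n * H = 253 * 2.26 = 571.78, rounded up to a whole number of bits = 572

572 bits


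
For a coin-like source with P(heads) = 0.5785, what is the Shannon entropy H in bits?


H = -p*log2(p) - (1-p)*log2(1-p). -0.5785*log2(0.5785) = 0.456790; -0.4215*log2(0.4215) = 0.525356. H = 0.456790 + 0.525356 = 0.9821

0.9821 bits


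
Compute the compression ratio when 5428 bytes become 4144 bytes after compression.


Ratio = original / compressed = 5428 / 4144 = 1.3098

1.3098


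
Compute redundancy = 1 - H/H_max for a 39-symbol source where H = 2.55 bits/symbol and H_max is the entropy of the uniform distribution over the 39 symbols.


H_max = log2(K) = log2(39) = 5.2854 bits/symbol. Redundancy = 1 - H/H_max = 1 - 2.55/5.2854 = 1 - 0.4825 = 0.5175

0.5175


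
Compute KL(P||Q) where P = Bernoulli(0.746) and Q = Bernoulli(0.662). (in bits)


KL = p*log2(p/q) + (1-p)*log2((1-p)/(1-q)) = 0.746*log2(0.746/0.662) + 0.254*log2(0.254/0.338) = 0.0239

0.0239 bits


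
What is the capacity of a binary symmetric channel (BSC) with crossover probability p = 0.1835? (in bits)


H(p) = -p*log2(p) - (1-p)*log2(1-p) = -0.1835*log2(0.1835) - 0.8165*log2(0.8165) = 0.448868 + 0.238806 = 0.6877. C = 1 - H(p) = 1 - 0.6877 = 0.3123

0.3123 bits


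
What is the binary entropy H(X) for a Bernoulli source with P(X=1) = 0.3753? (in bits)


H = -p*log2(p) - (1-p)*log2(1-p). -0.3753*log2(0.3753) = 0.530631; -0.6247*log2(0.6247) = 0.424024. H = 0.530631 + 0.424024 = 0.9547

0.9547 bits


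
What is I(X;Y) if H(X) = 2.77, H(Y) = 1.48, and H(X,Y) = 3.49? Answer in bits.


I(X;Y) = H(X) + H(Y) - H(X,Y) = 2.77 + 1.48 - 3.49 = 0.76

0.76 bits


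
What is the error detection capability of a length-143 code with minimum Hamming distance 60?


Detection capability = d_min - 1 = 60 - 1 = 59

59 errors


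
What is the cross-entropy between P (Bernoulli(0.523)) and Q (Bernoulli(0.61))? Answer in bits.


H(P,Q) = -p*log2(q) - (1-p)*log2(1-q). -0.523*log2(0.61) = 0.372961; -0.477*log2(0.39) = 0.647983. H(P,Q) = 0.372961 + 0.647983 = 1.0209

1.0209 bits


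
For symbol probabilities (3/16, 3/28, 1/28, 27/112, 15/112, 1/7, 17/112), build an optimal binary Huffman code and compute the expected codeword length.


Huffman construction (repeatedly merge the two least-probable nodes; each merge adds 1 bit to every symbol beneath it): 1/28 + 3/28 = 1/7; 15/112 + 1/7 = 31/112; 1/7 + 17/112 = 33/112; 3/16 + 27/112 = 3/7; 31/112 + 33/112 = 4/7; 3/7 + 4/7 = 1. Resulting codeword lengths (in the order the probabilities were given): (2, 4, 4, 2, 3, 3, 3). L_avg = sum(p_i * l_i) = 3/16*2 + 3/28*4 + 1/28*4 + 27/112*2 + 15/112*3 + 1/7*3 + 17/112*3 = 19/7 = 2.7143

2.7143 bits


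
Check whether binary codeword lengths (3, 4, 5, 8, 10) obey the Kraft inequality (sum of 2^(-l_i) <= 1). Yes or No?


Kraft sum = sum(2^(-l_i)) = 0.2236, need <= 1. Result: satisfied (a binary prefix-free code with these lengths exists)

Yes


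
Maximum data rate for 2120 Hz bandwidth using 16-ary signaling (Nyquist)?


Rate = 2 * B * log2(M) = 2 * 2120 * 4.0 = 16960.0

16960.0 bps


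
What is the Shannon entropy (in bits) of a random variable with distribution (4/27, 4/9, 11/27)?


H = -sum(p_i * log2(p_i)). Terms: -(4/27)*log2(4/27) = 0.408131; -(4/9)*log2(4/9) = 0.519967; -(11/27)*log2(11/27) = 0.527778. H = 0.408131 + 0.519967 + 0.527778 = 1.4559

1.4559 bits


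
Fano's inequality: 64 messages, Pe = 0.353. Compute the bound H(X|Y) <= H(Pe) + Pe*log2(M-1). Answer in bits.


H(Pe) = -Pe*log2(Pe) - (1-Pe)*log2(1-Pe) = -0.353*log2(0.353) - 0.647*log2(0.647) = 0.530298 + 0.406421 = 0.9367. Pe*log2(M-1) = 0.353*log2(63) = 2.109980. Bound = H(Pe) + Pe*log2(M-1) = 0.530298 + 0.406421 + 2.109980 = 3.0467

3.0467 bits


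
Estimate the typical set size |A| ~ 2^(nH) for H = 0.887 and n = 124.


log2|A_typical| = nH = 124 * 0.887 = 109.988, so |A_typical| ~ 2^109.988 = 1.287e+33

1.287e+33


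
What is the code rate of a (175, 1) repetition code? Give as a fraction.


Rate = k/n = 1/175

1/175


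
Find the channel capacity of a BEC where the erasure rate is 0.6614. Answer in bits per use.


C = 1 - epsilon = 1 - 0.6614 = 0.3386

0.3386 bits


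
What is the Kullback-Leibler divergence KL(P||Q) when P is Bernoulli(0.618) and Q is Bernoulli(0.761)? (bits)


KL = p*log2(p/q) + (1-p)*log2((1-p)/(1-q)) = 0.618*log2(0.618/0.761) + 0.382*log2(0.382/0.239) = 0.0729

0.0729 bits


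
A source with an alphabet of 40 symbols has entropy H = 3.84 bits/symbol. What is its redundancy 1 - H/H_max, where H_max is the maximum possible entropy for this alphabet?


H_max = log2(K) = log2(40) = 5.3219 bits/symbol. Redundancy = 1 - H/H_max = 1 - 3.84/5.3219 = 1 - 0.7215 = 0.2785

0.2785


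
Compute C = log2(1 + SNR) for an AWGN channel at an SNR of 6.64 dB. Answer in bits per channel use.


SNR_linear = 10^(6.64/10) = 4.6132; C = log2(1 + SNR_linear) = log2(1 + 4.6132) = 2.4888

2.4888 bits/channel use


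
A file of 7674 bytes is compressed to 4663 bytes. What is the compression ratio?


Ratio = original / compressed = 7674 / 4663 = 1.6457

1.6457


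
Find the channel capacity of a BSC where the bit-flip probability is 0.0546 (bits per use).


H(p) = -p*log2(p) - (1-p)*log2(1-p) = -0.0546*log2(0.0546) - 0.9454*log2(0.9454) = 0.229045 + 0.076580 = 0.3056. C = 1 - H(p) = 1 - 0.3056 = 0.6944

0.6944 bits


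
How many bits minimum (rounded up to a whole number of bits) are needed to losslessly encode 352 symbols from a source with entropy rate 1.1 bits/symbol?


Minimum bits >= n * H = 352 * 1.1 = 387.2, rounded up to a whole number of bits = 388

388 bits


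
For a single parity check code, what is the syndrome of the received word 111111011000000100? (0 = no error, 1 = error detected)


Syndrome = XOR of all bits = 1 XOR 1 XOR 1 XOR 1 XOR 1 XOR 1 XOR 0 XOR 1 XOR 1 XOR 0 XOR 0 XOR 0 XOR 0 XOR 0 XOR 0 XOR 1 XOR 0 XOR 0 = 1

1


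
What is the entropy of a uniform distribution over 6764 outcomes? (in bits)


H = log2(n) = log2(6764) = 12.7237

12.7237 bits


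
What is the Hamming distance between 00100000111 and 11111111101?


Count differing positions: ^ ^ . ^ ^ ^ ^ ^ . ^ . = 8 differences

8


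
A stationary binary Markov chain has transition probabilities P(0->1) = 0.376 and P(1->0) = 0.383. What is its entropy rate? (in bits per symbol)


Stationary distribution: pi_0 = p10/(p01+p10) = 0.5046, pi_1 = 0.4954. Entropy rate H' = pi_0*H(p01) + pi_1*H(p10) = 0.5046*0.9552 + 0.4954*0.9601 = 0.9576

0.9576 bits/symbol


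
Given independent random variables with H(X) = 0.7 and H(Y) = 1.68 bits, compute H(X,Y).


For independent variables, H(X,Y) = H(X) + H(Y) = 0.7 + 1.68 = 2.38

2.38 bits


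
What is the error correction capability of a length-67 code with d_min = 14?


Correction capability = floor((d-1)/2) = floor((14-1)/2) = 6

6 errors


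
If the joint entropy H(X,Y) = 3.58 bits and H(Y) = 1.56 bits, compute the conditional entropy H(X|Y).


H(X|Y) = H(X,Y) - H(Y) = 3.58 - 1.56 = 2.02

2.02 bits


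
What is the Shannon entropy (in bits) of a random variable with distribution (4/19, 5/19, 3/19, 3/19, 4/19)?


H = -sum(p_i * log2(p_i)). Terms: -(4/19)*log2(4/19) = 0.473248; -(5/19)*log2(5/19) = 0.506842; -(3/19)*log2(3/19) = 0.420468; -(3/19)*log2(3/19) = 0.420468; -(4/19)*log2(4/19) = 0.473248. H = 0.473248 + 0.506842 + 0.420468 + 0.420468 + 0.473248 = 2.2943

2.2943 bits


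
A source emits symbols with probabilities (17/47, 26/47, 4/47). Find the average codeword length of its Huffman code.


Huffman construction (repeatedly merge the two least-probable nodes; each merge adds 1 bit to every symbol beneath it): 4/47 + 17/47 = 21/47; 21/47 + 26/47 = 1. Resulting codeword lengths (in the order the probabilities were given): (2, 1, 2). L_avg = sum(p_i * l_i) = 17/47*2 + 26/47*1 + 4/47*2 = 68/47 = 1.4468

1.4468 bits


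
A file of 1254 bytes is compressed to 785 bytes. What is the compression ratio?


Ratio = original / compressed = 1254 / 785 = 1.5975

1.5975


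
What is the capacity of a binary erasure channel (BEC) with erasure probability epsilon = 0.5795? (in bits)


C = 1 - epsilon = 1 - 0.5795 = 0.4205

0.4205 bits


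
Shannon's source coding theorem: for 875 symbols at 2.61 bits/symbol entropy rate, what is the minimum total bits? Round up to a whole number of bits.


Minimum bits >= n * H = 875 * 2.61 = 2283.75, rounded up to a whole number of bits = 2284

2284 bits


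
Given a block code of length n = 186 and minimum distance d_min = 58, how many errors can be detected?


Detection capability = d_min - 1 = 58 - 1 = 57

57 errors


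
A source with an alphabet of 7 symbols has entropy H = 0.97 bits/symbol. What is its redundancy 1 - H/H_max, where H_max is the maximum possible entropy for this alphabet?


H_max = log2(K) = log2(7) = 2.8074 bits/symbol. Redundancy = 1 - H/H_max = 1 - 0.97/2.8074 = 1 - 0.3455 = 0.6545

0.6545


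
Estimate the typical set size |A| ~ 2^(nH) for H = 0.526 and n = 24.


log2|A_typical| = nH = 24 * 0.526 = 12.624, so |A_typical| ~ 2^12.624 = 6.313e+03

6.313e+03


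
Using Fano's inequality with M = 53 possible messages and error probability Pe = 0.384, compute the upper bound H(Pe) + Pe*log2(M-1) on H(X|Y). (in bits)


H(Pe) = -Pe*log2(Pe) - (1-Pe)*log2(1-Pe) = -0.384*log2(0.384) - 0.616*log2(0.616) = 0.530236 + 0.430583 = 0.9608. Pe*log2(M-1) = 0.384*log2(52) = 2.188969. Bound = H(Pe) + Pe*log2(M-1) = 0.530236 + 0.430583 + 2.188969 = 3.1498

3.1498 bits


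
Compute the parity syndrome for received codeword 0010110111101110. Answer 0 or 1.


Syndrome = XOR of all bits = 0 XOR 0 XOR 1 XOR 0 XOR 1 XOR 1 XOR 0 XOR 1 XOR 1 XOR 1 XOR 1 XOR 0 XOR 1 XOR 1 XOR 1 XOR 0 = 0

0


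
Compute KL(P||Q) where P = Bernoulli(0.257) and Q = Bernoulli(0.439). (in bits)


KL = p*log2(p/q) + (1-p)*log2((1-p)/(1-q)) = 0.257*log2(0.257/0.439) + 0.743*log2(0.743/0.561) = 0.1027

0.1027 bits


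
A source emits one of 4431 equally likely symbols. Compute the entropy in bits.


H = log2(n) = log2(4431) = 12.1134

12.1134 bits


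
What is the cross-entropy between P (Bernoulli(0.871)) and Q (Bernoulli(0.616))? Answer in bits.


H(P,Q) = -p*log2(q) - (1-p)*log2(1-q). -0.871*log2(0.616) = 0.608827; -0.129*log2(0.384) = 0.178126. H(P,Q) = 0.608827 + 0.178126 = 0.787

0.787 bits


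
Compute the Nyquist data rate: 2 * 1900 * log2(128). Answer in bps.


Rate = 2 * B * log2(M) = 2 * 1900 * 7.0 = 26600.0

26600.0 bps


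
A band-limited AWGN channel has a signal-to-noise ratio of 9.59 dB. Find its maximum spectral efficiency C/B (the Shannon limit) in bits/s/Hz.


SNR_linear = 10^(9.59/10) = 9.0991; C/B = log2(1 + SNR_linear) = log2(1 + 9.0991) = 3.3362

3.3362 bits/s/Hz


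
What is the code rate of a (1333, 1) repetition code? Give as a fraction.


Rate = k/n = 1/1333

1/1333


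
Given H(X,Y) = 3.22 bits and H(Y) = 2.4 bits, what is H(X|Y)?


H(X|Y) = H(X,Y) - H(Y) = 3.22 - 2.4 = 0.82

0.82 bits


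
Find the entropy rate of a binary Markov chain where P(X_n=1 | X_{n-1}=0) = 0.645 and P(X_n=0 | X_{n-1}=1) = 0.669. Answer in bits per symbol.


Stationary distribution: pi_0 = p10/(p01+p10) = 0.5091, pi_1 = 0.4909. Entropy rate H' = pi_0*H(p01) + pi_1*H(p10) = 0.5091*0.9385 + 0.4909*0.9159 = 0.9274

0.9274 bits/symbol


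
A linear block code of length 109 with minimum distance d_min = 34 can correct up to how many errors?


Correction capability = floor((d-1)/2) = floor((34-1)/2) = 16

16 errors


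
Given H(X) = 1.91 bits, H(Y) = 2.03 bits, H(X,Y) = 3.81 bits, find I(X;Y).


I(X;Y) = H(X) + H(Y) - H(X,Y) = 1.91 + 2.03 - 3.81 = 0.13

0.13 bits


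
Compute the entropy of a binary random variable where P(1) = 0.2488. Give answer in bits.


H = -p*log2(p) - (1-p)*log2(1-p). -0.2488*log2(0.2488) = 0.499327; -0.7512*log2(0.7512) = 0.310044. H = 0.499327 + 0.310044 = 0.8094

0.8094 bits


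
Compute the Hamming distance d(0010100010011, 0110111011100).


Count differing positions: . ^ . . . ^ ^ . . ^ ^ ^ ^ = 7 differences

7


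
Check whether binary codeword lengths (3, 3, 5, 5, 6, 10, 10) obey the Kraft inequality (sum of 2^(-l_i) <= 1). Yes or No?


Kraft sum = sum(2^(-l_i)) = 0.3301, need <= 1. Result: satisfied (a binary prefix-free code with these lengths exists)

Yes


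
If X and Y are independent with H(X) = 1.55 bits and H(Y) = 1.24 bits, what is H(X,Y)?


For independent variables, H(X,Y) = H(X) + H(Y) = 1.55 + 1.24 = 2.79

2.79 bits


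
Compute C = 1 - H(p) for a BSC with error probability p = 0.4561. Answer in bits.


H(p) = -p*log2(p) - (1-p)*log2(1-p) = -0.4561*log2(0.4561) - 0.5439*log2(0.5439) = 0.516569 + 0.477863 = 0.9944. C = 1 - H(p) = 1 - 0.9944 = 0.0056

0.0056 bits


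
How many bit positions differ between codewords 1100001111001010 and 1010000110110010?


Count differing positions: . ^ ^ . . . ^ . . ^ ^ ^ ^ . . . = 7 differences

7


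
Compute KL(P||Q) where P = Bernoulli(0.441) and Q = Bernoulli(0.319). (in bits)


KL = p*log2(p/q) + (1-p)*log2((1-p)/(1-q)) = 0.441*log2(0.441/0.319) + 0.559*log2(0.559/0.681) = 0.0468

0.0468 bits


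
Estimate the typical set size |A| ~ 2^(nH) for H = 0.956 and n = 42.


log2|A_typical| = nH = 42 * 0.956 = 40.152, so |A_typical| ~ 2^40.152 = 1.222e+12

1.222e+12


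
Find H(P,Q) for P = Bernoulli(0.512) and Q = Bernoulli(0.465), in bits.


H(P,Q) = -p*log2(q) - (1-p)*log2(1-q). -0.512*log2(0.465) = 0.565605; -0.488*log2(0.535) = 0.440366. H(P,Q) = 0.565605 + 0.440366 = 1.006

1.006 bits


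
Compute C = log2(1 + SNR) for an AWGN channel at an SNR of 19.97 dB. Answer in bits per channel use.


SNR_linear = 10^(19.97/10) = 99.3116; C = log2(1 + SNR_linear) = log2(1 + 99.3116) = 6.6483

6.6483 bits/channel use


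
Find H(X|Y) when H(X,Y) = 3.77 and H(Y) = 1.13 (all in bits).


H(X|Y) = H(X,Y) - H(Y) = 3.77 - 1.13 = 2.64

2.64 bits


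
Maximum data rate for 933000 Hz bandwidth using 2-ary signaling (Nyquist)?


Rate = 2 * B * log2(M) = 2 * 933000 * 1.0 = 1866000.0

1866000.0 bps


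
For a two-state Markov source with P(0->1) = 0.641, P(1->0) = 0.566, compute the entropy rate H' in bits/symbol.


Stationary distribution: pi_0 = p10/(p01+p10) = 0.4689, pi_1 = 0.5311. Entropy rate H' = pi_0*H(p01) + pi_1*H(p10) = 0.4689*0.9418 + 0.5311*0.9874 = 0.966

0.966 bits/symbol


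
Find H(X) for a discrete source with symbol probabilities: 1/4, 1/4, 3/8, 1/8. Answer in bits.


H = -sum(p_i * log2(p_i)). Terms: -(1/4)*log2(1/4) = 0.500000; -(1/4)*log2(1/4) = 0.500000; -(3/8)*log2(3/8) = 0.530639; -(1/8)*log2(1/8) = 0.375000. H = 0.500000 + 0.500000 + 0.530639 + 0.375000 = 1.9056

1.9056 bits


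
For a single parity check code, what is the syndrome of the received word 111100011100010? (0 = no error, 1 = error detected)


Syndrome = XOR of all bits = 1 XOR 1 XOR 1 XOR 1 XOR 0 XOR 0 XOR 0 XOR 1 XOR 1 XOR 1 XOR 0 XOR 0 XOR 0 XOR 1 XOR 0 = 0

0


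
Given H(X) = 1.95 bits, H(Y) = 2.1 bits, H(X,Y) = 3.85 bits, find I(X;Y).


I(X;Y) = H(X) + H(Y) - H(X,Y) = 1.95 + 2.1 - 3.85 = 0.2

0.2 bits


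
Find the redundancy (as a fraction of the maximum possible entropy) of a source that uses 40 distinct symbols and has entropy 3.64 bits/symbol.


H_max = log2(K) = log2(40) = 5.3219 bits/symbol. Redundancy = 1 - H/H_max = 1 - 3.64/5.3219 = 1 - 0.684 = 0.316

0.316


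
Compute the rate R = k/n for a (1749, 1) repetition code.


Rate = k/n = 1/1749

1/1749


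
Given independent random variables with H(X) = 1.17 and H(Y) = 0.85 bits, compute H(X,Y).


For independent variables, H(X,Y) = H(X) + H(Y) = 1.17 + 0.85 = 2.02

2.02 bits


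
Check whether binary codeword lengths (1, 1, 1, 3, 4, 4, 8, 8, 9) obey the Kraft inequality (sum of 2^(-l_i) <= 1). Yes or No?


Kraft sum = sum(2^(-l_i)) = 1.7598, need <= 1. Result: violated (a binary prefix-free code with these lengths cannot exist)

No


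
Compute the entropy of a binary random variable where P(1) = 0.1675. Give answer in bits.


H = -p*log2(p) - (1-p)*log2(1-p). -0.1675*log2(0.1675) = 0.431776; -0.8325*log2(0.8325) = 0.220178. H = 0.431776 + 0.220178 = 0.652

0.652 bits


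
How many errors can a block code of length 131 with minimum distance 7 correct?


Correction capability = floor((d-1)/2) = floor((7-1)/2) = 3

3 errors


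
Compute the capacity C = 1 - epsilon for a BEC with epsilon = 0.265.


C = 1 - epsilon = 1 - 0.265 = 0.735

0.735 bits


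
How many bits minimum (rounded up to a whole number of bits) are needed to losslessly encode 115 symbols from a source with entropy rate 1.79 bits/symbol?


Minimum bits >= n * H = 115 * 1.79 = 205.85, rounded up to a whole number of bits = 206

206 bits
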